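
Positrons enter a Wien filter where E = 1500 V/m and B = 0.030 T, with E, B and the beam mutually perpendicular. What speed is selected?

Straight-line motion ⇒ electric and magnetic forces cancel, so E = vB.
v = E/B = 1500/0.030 = 5.0×10⁴ m/s.
The result is independent of the particle's charge and mass.

v = 5.0×10⁴ m/s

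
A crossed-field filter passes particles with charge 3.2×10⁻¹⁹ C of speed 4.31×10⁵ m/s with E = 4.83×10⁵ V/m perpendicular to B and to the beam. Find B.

B = 1.12 T

Balance of forces in the selector: qE = qvB ⇒ B = E/v.
B = 4.83×10⁵/4.31×10⁵ = 1.12 T.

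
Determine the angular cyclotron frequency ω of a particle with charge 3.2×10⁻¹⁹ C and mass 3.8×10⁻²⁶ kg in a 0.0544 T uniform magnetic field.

ω = |q|B/m.
ω = (3.2×10⁻¹⁹)(0.0544)/3.8×10⁻²⁶ ≈ 4.58×10⁵ rad/s.

ω ≈ 4.58×10⁵ rad/s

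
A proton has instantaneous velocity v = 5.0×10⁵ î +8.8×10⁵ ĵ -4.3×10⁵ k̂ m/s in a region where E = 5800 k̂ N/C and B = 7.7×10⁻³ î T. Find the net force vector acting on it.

F ≈ (0, -5.30×10⁻¹⁶, -1.56×10⁻¹⁶) N

v×B = (0, -3310, -6780) N/C.
E + v×B = (0, -3310, -976) N/C.
F = q(E + v×B) = (1.602×10⁻¹⁹ C)·(0, -3310, -976) = (0, -5.30×10⁻¹⁶, -1.56×10⁻¹⁶) N.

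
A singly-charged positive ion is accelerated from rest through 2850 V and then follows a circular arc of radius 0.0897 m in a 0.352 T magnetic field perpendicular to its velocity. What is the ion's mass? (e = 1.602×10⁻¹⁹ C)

m ≈ 2.80×10⁻²⁶ kg

Combine |q|V = ½mv² and r = mv/(|q|B): eliminate v to get m = qB²r²/(2V).
m = (1.602×10⁻¹⁹)(0.352)²(0.0897)²/(2·2850) ≈ 2.80×10⁻²⁶ kg.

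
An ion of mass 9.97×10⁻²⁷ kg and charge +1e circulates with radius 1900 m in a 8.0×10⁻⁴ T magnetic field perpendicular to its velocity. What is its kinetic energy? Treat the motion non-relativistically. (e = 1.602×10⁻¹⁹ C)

KE ≈ 1.9×10⁷ eV

v = |q|Br/m, then KE = ½mv² = (qBr)²/(2m).
v = (1.602×10⁻¹⁹)(8.0×10⁻⁴)(1900)/9.97×10⁻²⁷ ≈ 2.442×10⁷ m/s.
KE = ½(9.97×10⁻²⁷)(2.442×10⁷)² ≈ 3.0×10⁻¹² J = 1.9×10⁷ eV.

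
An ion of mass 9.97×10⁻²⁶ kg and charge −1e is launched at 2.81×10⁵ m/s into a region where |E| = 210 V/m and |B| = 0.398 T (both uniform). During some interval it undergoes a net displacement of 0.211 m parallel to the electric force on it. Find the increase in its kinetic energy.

ΔKE ≈ 7.10×10⁻¹⁸ J

The magnetic force is always ⟂ v and does no work; only the electric force changes KE.
ΔKE = F_E · d = |q|E d = (1.602×10⁻¹⁹)(210)(0.211) ≈ 7.10×10⁻¹⁸ J.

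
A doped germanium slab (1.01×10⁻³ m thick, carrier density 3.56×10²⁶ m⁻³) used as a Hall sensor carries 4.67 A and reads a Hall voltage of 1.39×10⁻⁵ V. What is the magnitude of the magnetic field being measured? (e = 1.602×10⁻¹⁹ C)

From V_H = IB/(n e t), B = V_H n e t / I.
B = (1.39×10⁻⁵)(3.56×10²⁶)(1.602×10⁻¹⁹)(1.01×10⁻³)/4.67 ≈ 0.171 T.

B ≈ 0.171 T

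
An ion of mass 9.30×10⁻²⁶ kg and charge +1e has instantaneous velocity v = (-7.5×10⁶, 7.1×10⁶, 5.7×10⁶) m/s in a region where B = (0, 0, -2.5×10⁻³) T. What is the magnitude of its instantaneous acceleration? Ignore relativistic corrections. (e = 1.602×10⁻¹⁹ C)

|a| ≈ 4.45×10¹⁰ m/s²

v×B = (-1.78×10⁴, -1.88×10⁴, 0) N/C.
F = q v×B = (1.602×10⁻¹⁹ C)·(-1.78×10⁴, -1.88×10⁴, 0) = (-2.84×10⁻¹⁵, -3.00×10⁻¹⁵, 0) N.
|a| = |F|/m = 4.136×10⁻¹⁵/9.30×10⁻²⁶ ≈ 4.45×10¹⁰ m/s².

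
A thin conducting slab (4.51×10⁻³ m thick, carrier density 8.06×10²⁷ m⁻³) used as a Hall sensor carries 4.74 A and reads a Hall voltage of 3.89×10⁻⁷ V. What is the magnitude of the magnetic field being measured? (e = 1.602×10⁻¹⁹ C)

From V_H = IB/(n e t), B = V_H n e t / I.
B = (3.89×10⁻⁷)(8.06×10²⁷)(1.602×10⁻¹⁹)(4.51×10⁻³)/4.74 ≈ 0.478 T.

B ≈ 0.478 T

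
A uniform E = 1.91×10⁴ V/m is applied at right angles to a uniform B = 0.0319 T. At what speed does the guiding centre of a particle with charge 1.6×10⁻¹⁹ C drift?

v_d ≈ 5.99×10⁵ m/s

The steady drift has the magnetic force balancing the electric force, so v_d = E/B.
v_d = 1.91×10⁴/0.0319 = 5.99×10⁵ m/s.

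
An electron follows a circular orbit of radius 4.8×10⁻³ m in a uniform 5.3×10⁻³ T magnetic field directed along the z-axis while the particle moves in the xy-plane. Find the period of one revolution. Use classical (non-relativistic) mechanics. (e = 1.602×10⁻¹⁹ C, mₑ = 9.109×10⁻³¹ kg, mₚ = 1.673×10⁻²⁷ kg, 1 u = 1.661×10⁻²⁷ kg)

T ≈ 6.7×10⁻⁹ s

The cyclotron period depends only on m, q, B: T = 2πm/(|q|B).
T = 2π(9.109×10⁻³¹)/((1.602×10⁻¹⁹)(5.3×10⁻³)) ≈ 6.7×10⁻⁹ s.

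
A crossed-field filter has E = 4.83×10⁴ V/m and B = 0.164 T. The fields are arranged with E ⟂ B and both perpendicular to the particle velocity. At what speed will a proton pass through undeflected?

v = 2.95×10⁵ m/s

Straight-line motion ⇒ electric and magnetic forces cancel, so E = vB.
v = E/B = 4.83×10⁴/0.164 = 2.95×10⁵ m/s.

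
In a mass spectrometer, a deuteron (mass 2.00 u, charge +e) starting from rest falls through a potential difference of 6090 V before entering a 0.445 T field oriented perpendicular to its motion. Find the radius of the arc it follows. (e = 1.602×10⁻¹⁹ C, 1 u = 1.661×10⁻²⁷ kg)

Acceleration: |q|V = ½mv² ⇒ v = √(2|q|V/m) = √(2·1.602×10⁻¹⁹·6090/3.322×10⁻²⁷) ≈ 7.664×10⁵ m/s.
In the field: r = mv/(|q|B) = (3.322×10⁻²⁷)(7.664×10⁵)/((1.602×10⁻¹⁹)(0.445)) ≈ 0.0357 m.

r ≈ 0.0357 m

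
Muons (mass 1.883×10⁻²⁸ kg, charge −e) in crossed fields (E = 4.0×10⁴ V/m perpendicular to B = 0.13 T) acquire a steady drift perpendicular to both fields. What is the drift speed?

v_d ≈ 3.1×10⁵ m/s

The E×B drift speed is v_d = E/B.
v_d = 4.0×10⁴/0.13 = 3.1×10⁵ m/s.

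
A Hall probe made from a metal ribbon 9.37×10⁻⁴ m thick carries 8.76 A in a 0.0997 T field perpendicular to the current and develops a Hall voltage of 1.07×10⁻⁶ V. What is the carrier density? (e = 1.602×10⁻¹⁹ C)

From V_H = IB/(n e t), n = IB/(V_H e t).
n = (8.76)(0.0997)/((1.07×10⁻⁶)(1.602×10⁻¹⁹)(9.37×10⁻⁴)) ≈ 5.44×10²⁷ m⁻³.

n ≈ 5.44×10²⁷ m⁻³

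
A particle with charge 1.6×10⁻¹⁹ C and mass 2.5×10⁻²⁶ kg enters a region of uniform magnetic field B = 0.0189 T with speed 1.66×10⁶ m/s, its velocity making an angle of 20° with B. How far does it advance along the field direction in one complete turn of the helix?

v∥ = v cosθ = 1.66×10⁶·cos20° ≈ 1.560×10⁶ m/s.
T = 2πm/(|q|B) = 2π(2.5×10⁻²⁶)/((1.6×10⁻¹⁹)(0.0189)) ≈ 5.194×10⁻⁵ s.
pitch = v∥ T = (1.560×10⁶)(5.194×10⁻⁵) ≈ 81.0 m.

p ≈ 81.0 m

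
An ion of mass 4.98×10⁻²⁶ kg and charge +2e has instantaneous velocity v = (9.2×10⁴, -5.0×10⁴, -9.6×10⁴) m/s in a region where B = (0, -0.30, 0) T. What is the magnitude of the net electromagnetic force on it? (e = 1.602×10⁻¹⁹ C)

|F| ≈ 1.28×10⁻¹⁴ N

v×B = (-2.88×10⁴, 0, -2.76×10⁴) N/C.
F = q v×B = (3.204×10⁻¹⁹ C)·(-2.88×10⁴, 0, -2.76×10⁴) = (-9.23×10⁻¹⁵, 0, -8.84×10⁻¹⁵) N.
|F| = 1.28×10⁻¹⁴ N.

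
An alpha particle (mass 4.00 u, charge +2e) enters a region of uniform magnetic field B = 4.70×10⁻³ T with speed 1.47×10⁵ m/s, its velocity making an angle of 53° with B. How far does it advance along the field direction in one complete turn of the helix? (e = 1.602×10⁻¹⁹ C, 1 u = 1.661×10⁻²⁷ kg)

p ≈ 2.45 m

v∥ = v cosθ = 1.47×10⁵·cos53° ≈ 8.847×10⁴ m/s.
T = 2πm/(|q|B) = 2π(6.644×10⁻²⁷)/((3.204×10⁻¹⁹)(4.70×10⁻³)) ≈ 2.772×10⁻⁵ s.
pitch = v∥ T = (8.847×10⁴)(2.772×10⁻⁵) ≈ 2.45 m.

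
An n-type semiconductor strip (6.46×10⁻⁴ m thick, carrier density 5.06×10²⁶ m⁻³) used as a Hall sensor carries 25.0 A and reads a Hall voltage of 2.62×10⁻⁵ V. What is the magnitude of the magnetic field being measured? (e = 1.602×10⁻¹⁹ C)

From V_H = IB/(n e t), B = V_H n e t / I.
B = (2.62×10⁻⁵)(5.06×10²⁶)(1.602×10⁻¹⁹)(6.46×10⁻⁴)/25.0 ≈ 0.0549 T.

B ≈ 0.0549 T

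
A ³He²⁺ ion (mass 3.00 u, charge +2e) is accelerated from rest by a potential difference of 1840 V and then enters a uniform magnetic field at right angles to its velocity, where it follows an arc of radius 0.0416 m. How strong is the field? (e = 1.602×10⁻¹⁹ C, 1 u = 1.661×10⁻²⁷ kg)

B ≈ 0.182 T

v = √(2|q|V/m) = √(2·3.204×10⁻¹⁹·1840/4.983×10⁻²⁷) ≈ 4.864×10⁵ m/s.
B = mv/(|q|r) = (4.983×10⁻²⁷)(4.864×10⁵)/((3.204×10⁻¹⁹)(0.0416)) ≈ 0.182 T.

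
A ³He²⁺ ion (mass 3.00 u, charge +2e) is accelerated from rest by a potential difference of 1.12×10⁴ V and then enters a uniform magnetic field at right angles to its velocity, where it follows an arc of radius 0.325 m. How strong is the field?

v = √(2|q|V/m) = √(2·3.204×10⁻¹⁹·1.12×10⁴/4.983×10⁻²⁷) ≈ 1.200×10⁶ m/s.
B = mv/(|q|r) = (4.983×10⁻²⁷)(1.200×10⁶)/((3.204×10⁻¹⁹)(0.325)) ≈ 0.0574 T.

B ≈ 0.0574 T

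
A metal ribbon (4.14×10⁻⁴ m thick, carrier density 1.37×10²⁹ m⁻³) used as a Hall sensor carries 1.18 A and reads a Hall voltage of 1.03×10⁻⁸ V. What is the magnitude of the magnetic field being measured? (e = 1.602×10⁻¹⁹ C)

From V_H = IB/(n e t), B = V_H n e t / I.
B = (1.03×10⁻⁸)(1.37×10²⁹)(1.602×10⁻¹⁹)(4.14×10⁻⁴)/1.18 ≈ 0.0793 T.

B ≈ 0.0793 T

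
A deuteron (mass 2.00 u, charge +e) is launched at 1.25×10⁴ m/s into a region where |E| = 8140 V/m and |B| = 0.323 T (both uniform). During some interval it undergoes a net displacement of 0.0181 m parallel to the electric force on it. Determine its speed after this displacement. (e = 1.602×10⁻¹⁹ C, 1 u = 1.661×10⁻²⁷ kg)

v_f ≈ 1.20×10⁵ m/s

B does no work; ΔKE = |q|E d.
½mv_f² = ½mv₀² + |q|Ed = ½(3.322×10⁻²⁷)(1.25×10⁴)² + (1.602×10⁻¹⁹)(8140)(0.0181) ≈ 2.595×10⁻¹⁹ J + 2.360×10⁻¹⁷ J ≈ 2.386×10⁻¹⁷ J.
v_f = √(2·2.386×10⁻¹⁷/3.322×10⁻²⁷) ≈ 1.20×10⁵ m/s.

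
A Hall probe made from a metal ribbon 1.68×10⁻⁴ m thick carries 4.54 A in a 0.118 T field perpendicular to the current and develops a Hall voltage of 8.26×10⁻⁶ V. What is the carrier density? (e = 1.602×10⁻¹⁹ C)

From V_H = IB/(n e t), n = IB/(V_H e t).
n = (4.54)(0.118)/((8.26×10⁻⁶)(1.602×10⁻¹⁹)(1.68×10⁻⁴)) ≈ 2.41×10²⁷ m⁻³.

n ≈ 2.41×10²⁷ m⁻³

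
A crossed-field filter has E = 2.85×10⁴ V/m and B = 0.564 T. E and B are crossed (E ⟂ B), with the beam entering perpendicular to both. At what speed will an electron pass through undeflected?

v = 5.05×10⁴ m/s

Zero net Lorentz force requires |qE| = |q v×B|, i.e. E = vB.
v = E/B = 2.85×10⁴/0.564 = 5.05×10⁴ m/s.
The result is independent of the particle's charge and mass.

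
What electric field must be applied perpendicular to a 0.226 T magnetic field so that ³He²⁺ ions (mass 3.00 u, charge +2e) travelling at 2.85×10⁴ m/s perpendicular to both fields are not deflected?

E = 6440 V/m

For straight-line motion qE = qvB, so E = vB.
E = 2.85×10⁴ × 0.226 = 6440 V/m.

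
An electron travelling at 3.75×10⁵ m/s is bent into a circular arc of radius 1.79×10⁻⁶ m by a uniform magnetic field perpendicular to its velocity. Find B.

B ≈ 1.19 T

From |q|vB = mv²/r, B = mv/(|q|r).
B = (9.109×10⁻³¹)(3.75×10⁵)/((1.602×10⁻¹⁹)(1.79×10⁻⁶)) ≈ 1.19 T.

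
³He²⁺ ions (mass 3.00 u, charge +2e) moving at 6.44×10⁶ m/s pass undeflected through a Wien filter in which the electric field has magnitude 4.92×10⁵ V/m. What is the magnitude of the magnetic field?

B = 0.0764 T

Balance of forces in the selector: qE = qvB ⇒ B = E/v.
B = 4.92×10⁵/6.44×10⁶ = 0.0764 T.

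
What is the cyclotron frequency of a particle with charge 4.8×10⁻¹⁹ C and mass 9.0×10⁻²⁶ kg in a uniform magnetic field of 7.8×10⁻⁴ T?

f = |q|B/(2πm).
f = (4.8×10⁻¹⁹)(7.8×10⁻⁴)/(2π·9.0×10⁻²⁶) ≈ 660 Hz.

f ≈ 660 Hz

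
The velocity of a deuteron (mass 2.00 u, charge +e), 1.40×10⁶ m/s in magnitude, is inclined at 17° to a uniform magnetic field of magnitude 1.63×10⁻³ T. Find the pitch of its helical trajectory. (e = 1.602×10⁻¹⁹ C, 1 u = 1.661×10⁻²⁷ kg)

p ≈ 107 m

v∥ = v cosθ = 1.40×10⁶·cos17° ≈ 1.339×10⁶ m/s.
T = 2πm/(|q|B) = 2π(3.322×10⁻²⁷)/((1.602×10⁻¹⁹)(1.63×10⁻³)) ≈ 7.993×10⁻⁵ s.
pitch = v∥ T = (1.339×10⁶)(7.993×10⁻⁵) ≈ 107 m.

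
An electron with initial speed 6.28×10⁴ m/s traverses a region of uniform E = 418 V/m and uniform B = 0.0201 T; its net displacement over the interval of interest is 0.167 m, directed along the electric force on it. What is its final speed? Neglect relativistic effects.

v_f ≈ 4.96×10⁶ m/s

B does no work; ΔKE = |q|E d.
½mv_f² = ½mv₀² + |q|Ed = ½(9.109×10⁻³¹)(6.28×10⁴)² + (1.602×10⁻¹⁹)(418)(0.167) ≈ 1.796×10⁻²¹ J + 1.118×10⁻¹⁷ J ≈ 1.118×10⁻¹⁷ J.
v_f = √(2·1.118×10⁻¹⁷/9.109×10⁻³¹) ≈ 4.96×10⁶ m/s.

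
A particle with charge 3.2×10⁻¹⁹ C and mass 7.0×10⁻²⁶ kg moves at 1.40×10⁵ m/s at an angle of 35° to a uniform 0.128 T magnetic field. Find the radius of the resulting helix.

v⊥ = v sinθ = 1.40×10⁵·sin35° ≈ 8.030×10⁴ m/s.
r = m v⊥/(|q|B) = (7.0×10⁻²⁶)(8.030×10⁴)/((3.2×10⁻¹⁹)(0.128)) ≈ 0.137 m.

r ≈ 0.137 m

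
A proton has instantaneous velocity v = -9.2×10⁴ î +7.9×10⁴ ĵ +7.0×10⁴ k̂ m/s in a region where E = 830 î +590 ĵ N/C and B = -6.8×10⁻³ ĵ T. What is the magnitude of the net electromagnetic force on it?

v×B = (476, 0, 626) N/C.
E + v×B = (1310, 590, 626) N/C.
F = q(E + v×B) = (1.602×10⁻¹⁹ C)·(1310, 590, 626) = (2.09×10⁻¹⁶, 9.45×10⁻¹⁷, 1.00×10⁻¹⁶) N.
|F| = 2.51×10⁻¹⁶ N.

|F| ≈ 2.51×10⁻¹⁶ N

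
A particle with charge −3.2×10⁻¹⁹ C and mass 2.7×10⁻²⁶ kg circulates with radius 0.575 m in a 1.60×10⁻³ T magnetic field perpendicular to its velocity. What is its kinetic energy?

KE ≈ 10.0 eV

v = |q|Br/m, then KE = ½mv² = (qBr)²/(2m).
v = (3.2×10⁻¹⁹)(1.60×10⁻³)(0.575)/2.7×10⁻²⁶ ≈ 1.090×10⁴ m/s.
KE = ½(2.7×10⁻²⁶)(1.090×10⁴)² ≈ 1.61×10⁻¹⁸ J = 10.0 eV.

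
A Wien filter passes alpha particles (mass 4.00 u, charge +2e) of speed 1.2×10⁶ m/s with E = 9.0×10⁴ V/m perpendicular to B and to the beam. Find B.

B = 0.075 T

Balance of forces in the selector: qE = qvB ⇒ B = E/v.
B = 9.0×10⁴/1.2×10⁶ = 0.075 T.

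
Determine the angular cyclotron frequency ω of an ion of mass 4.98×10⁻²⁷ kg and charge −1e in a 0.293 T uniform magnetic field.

ω ≈ 9.43×10⁶ rad/s

ω = |q|B/m.
ω = (1.602×10⁻¹⁹)(0.293)/4.98×10⁻²⁷ ≈ 9.43×10⁶ rad/s.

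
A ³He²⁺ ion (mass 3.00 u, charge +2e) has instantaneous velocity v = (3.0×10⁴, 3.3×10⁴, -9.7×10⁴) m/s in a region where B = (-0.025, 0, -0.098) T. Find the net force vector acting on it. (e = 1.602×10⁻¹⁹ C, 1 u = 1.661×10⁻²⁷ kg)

F ≈ (-1.04×10⁻¹⁵, 1.72×10⁻¹⁵, 2.64×10⁻¹⁶) N

v×B = (-3230, 5360, 825) N/C.
F = q v×B = (3.204×10⁻¹⁹ C)·(-3230, 5360, 825) = (-1.04×10⁻¹⁵, 1.72×10⁻¹⁵, 2.64×10⁻¹⁶) N.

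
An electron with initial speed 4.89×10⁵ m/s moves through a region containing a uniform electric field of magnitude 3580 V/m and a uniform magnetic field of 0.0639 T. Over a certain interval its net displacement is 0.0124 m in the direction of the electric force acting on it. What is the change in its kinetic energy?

ΔKE ≈ 7.11×10⁻¹⁸ J

The magnetic force is always ⟂ v and does no work; only the electric force changes KE.
ΔKE = F_E · d = |q|E d = (1.602×10⁻¹⁹)(3580)(0.0124) ≈ 7.11×10⁻¹⁸ J.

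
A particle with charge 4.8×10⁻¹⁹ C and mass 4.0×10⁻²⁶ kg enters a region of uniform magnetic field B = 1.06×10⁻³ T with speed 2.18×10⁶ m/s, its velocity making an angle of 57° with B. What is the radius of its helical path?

v⊥ = v sinθ = 2.18×10⁶·sin57° ≈ 1.828×10⁶ m/s.
r = m v⊥/(|q|B) = (4.0×10⁻²⁶)(1.828×10⁶)/((4.8×10⁻¹⁹)(1.06×10⁻³)) ≈ 144 m.

r ≈ 144 m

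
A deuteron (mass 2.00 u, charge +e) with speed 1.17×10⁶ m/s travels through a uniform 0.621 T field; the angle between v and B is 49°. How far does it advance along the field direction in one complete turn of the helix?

p ≈ 0.161 m

v∥ = v cosθ = 1.17×10⁶·cos49° ≈ 7.676×10⁵ m/s.
T = 2πm/(|q|B) = 2π(3.322×10⁻²⁷)/((1.602×10⁻¹⁹)(0.621)) ≈ 2.098×10⁻⁷ s.
pitch = v∥ T = (7.676×10⁵)(2.098×10⁻⁷) ≈ 0.161 m.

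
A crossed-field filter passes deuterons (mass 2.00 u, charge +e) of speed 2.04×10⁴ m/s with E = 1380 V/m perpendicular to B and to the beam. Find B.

B = 0.0676 T

Balance of forces in the selector: qE = qvB ⇒ B = E/v.
B = 1380/2.04×10⁴ = 0.0676 T.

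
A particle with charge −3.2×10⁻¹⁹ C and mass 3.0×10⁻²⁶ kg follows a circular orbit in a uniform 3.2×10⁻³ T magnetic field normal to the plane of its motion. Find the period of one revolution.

T ≈ 1.8×10⁻⁴ s

The cyclotron period depends only on m, q, B: T = 2πm/(|q|B).
T = 2π(3.0×10⁻²⁶)/((3.2×10⁻¹⁹)(3.2×10⁻³)) ≈ 1.8×10⁻⁴ s.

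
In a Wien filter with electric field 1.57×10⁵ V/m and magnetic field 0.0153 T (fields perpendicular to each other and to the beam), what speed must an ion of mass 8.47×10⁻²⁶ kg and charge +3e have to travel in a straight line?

v = 1.03×10⁷ m/s

For undeflected motion the electric and magnetic forces balance: qE = qvB.
v = E/B = 1.57×10⁵/0.0153 = 1.03×10⁷ m/s.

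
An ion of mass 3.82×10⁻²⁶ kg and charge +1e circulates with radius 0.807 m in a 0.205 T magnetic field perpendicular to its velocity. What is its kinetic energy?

KE ≈ 5.74×10⁴ eV

v = |q|Br/m, then KE = ½mv² = (qBr)²/(2m).
v = (1.602×10⁻¹⁹)(0.205)(0.807)/3.82×10⁻²⁶ ≈ 6.938×10⁵ m/s.
KE = ½(3.82×10⁻²⁶)(6.938×10⁵)² ≈ 9.19×10⁻¹⁵ J = 5.74×10⁴ eV.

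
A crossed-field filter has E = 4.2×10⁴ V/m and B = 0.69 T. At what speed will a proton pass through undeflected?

v = 6.1×10⁴ m/s

For undeflected motion the electric and magnetic forces balance: qE = qvB.
v = E/B = 4.2×10⁴/0.69 = 6.1×10⁴ m/s.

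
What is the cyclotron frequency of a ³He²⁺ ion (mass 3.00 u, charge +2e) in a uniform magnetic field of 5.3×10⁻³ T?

f = |q|B/(2πm).
f = (3.204×10⁻¹⁹)(5.3×10⁻³)/(2π·4.983×10⁻²⁷) ≈ 5.4×10⁴ Hz.

f ≈ 5.4×10⁴ Hz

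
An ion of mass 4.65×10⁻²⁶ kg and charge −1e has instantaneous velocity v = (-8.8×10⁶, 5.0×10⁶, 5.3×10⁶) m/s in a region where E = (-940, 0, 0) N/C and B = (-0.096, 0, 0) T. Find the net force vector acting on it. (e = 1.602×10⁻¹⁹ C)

v×B = (0, -5.09×10⁵, 4.80×10⁵) N/C.
E + v×B = (-940, -5.09×10⁵, 4.80×10⁵) N/C.
F = q(E + v×B) = (−1.602×10⁻¹⁹ C)·(-940, -5.09×10⁵, 4.80×10⁵) = (1.51×10⁻¹⁶, 8.15×10⁻¹⁴, -7.69×10⁻¹⁴) N.

F ≈ (1.51×10⁻¹⁶, 8.15×10⁻¹⁴, -7.69×10⁻¹⁴) N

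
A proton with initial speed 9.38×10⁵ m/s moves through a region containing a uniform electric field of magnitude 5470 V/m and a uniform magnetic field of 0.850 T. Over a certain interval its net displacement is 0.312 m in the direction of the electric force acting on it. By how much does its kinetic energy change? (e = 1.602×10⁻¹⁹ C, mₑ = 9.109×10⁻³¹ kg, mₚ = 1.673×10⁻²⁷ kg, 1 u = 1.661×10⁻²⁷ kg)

ΔKE ≈ 2.73×10⁻¹⁶ J

The magnetic force is always ⟂ v and does no work; only the electric force changes KE.
ΔKE = F_E · d = |q|E d = (1.602×10⁻¹⁹)(5470)(0.312) ≈ 2.73×10⁻¹⁶ J.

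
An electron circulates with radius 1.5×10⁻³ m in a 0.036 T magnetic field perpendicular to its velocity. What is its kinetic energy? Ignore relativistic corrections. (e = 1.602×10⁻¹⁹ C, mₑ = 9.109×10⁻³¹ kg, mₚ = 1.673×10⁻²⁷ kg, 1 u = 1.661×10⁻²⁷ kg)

KE ≈ 4.1×10⁻¹⁷ J

v = |q|Br/m, then KE = ½mv² = (qBr)²/(2m).
v = (1.602×10⁻¹⁹)(0.036)(1.5×10⁻³)/9.109×10⁻³¹ ≈ 9.497×10⁶ m/s.
KE = ½(9.109×10⁻³¹)(9.497×10⁶)² ≈ 4.1×10⁻¹⁷ J.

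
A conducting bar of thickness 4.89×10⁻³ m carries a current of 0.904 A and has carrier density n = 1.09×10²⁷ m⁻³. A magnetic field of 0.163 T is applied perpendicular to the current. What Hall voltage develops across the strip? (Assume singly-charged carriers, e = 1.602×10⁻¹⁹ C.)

V_H = IB/(n e t).
V_H = (0.904)(0.163)/((1.09×10²⁷)(1.602×10⁻¹⁹)(4.89×10⁻³)) ≈ 1.73×10⁻⁷ V.

V_H ≈ 1.73×10⁻⁷ V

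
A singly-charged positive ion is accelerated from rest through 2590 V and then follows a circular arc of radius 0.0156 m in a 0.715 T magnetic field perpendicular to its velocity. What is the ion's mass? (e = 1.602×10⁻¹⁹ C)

m ≈ 3.85×10⁻²⁷ kg

Combine |q|V = ½mv² and r = mv/(|q|B): eliminate v to get m = qB²r²/(2V).
m = (1.602×10⁻¹⁹)(0.715)²(0.0156)²/(2·2590) ≈ 3.85×10⁻²⁷ kg.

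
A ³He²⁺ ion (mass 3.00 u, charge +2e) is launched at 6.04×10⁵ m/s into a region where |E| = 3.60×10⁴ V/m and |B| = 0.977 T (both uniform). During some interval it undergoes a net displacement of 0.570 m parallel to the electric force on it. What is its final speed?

B does no work; ΔKE = |q|E d.
½mv_f² = ½mv₀² + |q|Ed = ½(4.983×10⁻²⁷)(6.04×10⁵)² + (3.204×10⁻¹⁹)(3.60×10⁴)(0.570) ≈ 9.089×10⁻¹⁶ J + 6.575×10⁻¹⁵ J ≈ 7.484×10⁻¹⁵ J.
v_f = √(2·7.484×10⁻¹⁵/4.983×10⁻²⁷) ≈ 1.73×10⁶ m/s.

v_f ≈ 1.73×10⁶ m/s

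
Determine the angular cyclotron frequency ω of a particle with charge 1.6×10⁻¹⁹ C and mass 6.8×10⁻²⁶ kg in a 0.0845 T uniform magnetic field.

ω ≈ 1.99×10⁵ rad/s

ω = |q|B/m.
ω = (1.6×10⁻¹⁹)(0.0845)/6.8×10⁻²⁶ ≈ 1.99×10⁵ rad/s.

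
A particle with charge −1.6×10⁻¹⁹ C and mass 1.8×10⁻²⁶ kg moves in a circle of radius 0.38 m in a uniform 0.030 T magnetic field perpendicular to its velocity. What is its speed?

v ≈ 1.0×10⁵ m/s

From |q|vB = mv²/r, v = |q|Br/m.
v = (1.6×10⁻¹⁹)(0.030)(0.38)/1.8×10⁻²⁶ ≈ 1.0×10⁵ m/s.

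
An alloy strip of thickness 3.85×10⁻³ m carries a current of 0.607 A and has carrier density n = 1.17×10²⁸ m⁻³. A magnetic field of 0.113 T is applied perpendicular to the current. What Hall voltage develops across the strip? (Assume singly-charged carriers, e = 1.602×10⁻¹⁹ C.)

V_H = IB/(n e t).
V_H = (0.607)(0.113)/((1.17×10²⁸)(1.602×10⁻¹⁹)(3.85×10⁻³)) ≈ 9.51×10⁻⁹ V.

V_H ≈ 9.51×10⁻⁹ V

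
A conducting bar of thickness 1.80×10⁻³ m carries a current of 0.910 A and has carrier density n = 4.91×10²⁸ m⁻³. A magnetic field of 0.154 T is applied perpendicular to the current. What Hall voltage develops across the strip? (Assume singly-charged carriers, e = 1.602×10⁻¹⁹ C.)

V_H = IB/(n e t).
V_H = (0.910)(0.154)/((4.91×10²⁸)(1.602×10⁻¹⁹)(1.80×10⁻³)) ≈ 9.90×10⁻⁹ V.

V_H ≈ 9.90×10⁻⁹ V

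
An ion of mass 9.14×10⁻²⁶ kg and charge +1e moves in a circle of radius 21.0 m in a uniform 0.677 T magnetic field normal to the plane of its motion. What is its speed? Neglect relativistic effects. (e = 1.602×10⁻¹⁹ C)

From |q|vB = mv²/r, v = |q|Br/m.
v = (1.602×10⁻¹⁹)(0.677)(21.0)/9.14×10⁻²⁶ ≈ 2.49×10⁷ m/s.

v ≈ 2.49×10⁷ m/s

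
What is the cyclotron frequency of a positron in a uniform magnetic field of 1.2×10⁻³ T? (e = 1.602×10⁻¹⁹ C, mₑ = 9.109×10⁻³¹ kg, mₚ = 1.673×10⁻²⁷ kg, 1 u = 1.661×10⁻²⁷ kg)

f ≈ 3.4×10⁷ Hz

f = |q|B/(2πm).
f = (1.602×10⁻¹⁹)(1.2×10⁻³)/(2π·9.109×10⁻³¹) ≈ 3.4×10⁷ Hz.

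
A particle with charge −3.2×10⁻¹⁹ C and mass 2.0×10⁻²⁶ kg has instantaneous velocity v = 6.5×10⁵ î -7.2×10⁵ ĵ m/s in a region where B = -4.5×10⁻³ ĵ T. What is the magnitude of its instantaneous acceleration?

|a| ≈ 4.68×10¹⁰ m/s²

v×B = (0, 0, -2920) N/C.
F = q v×B = (−3.2×10⁻¹⁹ C)·(0, 0, -2920) = (0, 0, 9.36×10⁻¹⁶) N.
|a| = |F|/m = 9.360×10⁻¹⁶/2.0×10⁻²⁶ ≈ 4.68×10¹⁰ m/s².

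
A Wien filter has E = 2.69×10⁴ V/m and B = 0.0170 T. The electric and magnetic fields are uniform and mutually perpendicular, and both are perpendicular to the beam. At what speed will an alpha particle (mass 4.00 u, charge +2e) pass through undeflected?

Zero net Lorentz force requires |qE| = |q v×B|, i.e. E = vB.
v = E/B = 2.69×10⁴/0.0170 = 1.58×10⁶ m/s.
The result is independent of the particle's charge and mass.

v = 1.58×10⁶ m/s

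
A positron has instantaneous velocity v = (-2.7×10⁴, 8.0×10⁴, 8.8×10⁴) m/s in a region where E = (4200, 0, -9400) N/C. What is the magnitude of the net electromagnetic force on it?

Only an electric field acts, so F = qE = (1.602×10⁻¹⁹ C)·(4200, 0, -9400) = (6.73×10⁻¹⁶, 0, -1.51×10⁻¹⁵) N.
|F| = 1.65×10⁻¹⁵ N.

|F| ≈ 1.65×10⁻¹⁵ N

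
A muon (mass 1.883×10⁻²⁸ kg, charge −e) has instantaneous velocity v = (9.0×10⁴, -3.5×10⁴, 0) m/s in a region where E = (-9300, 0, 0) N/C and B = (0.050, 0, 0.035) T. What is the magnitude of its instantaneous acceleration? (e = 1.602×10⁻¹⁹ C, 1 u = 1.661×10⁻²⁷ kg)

|a| ≈ 9.46×10¹² m/s²

v×B = (-1230, -3150, 1750) N/C.
E + v×B = (-1.05×10⁴, -3150, 1750) N/C.
F = q(E + v×B) = (−1.602×10⁻¹⁹ C)·(-1.05×10⁴, -3150, 1750) = (1.69×10⁻¹⁵, 5.05×10⁻¹⁶, -2.80×10⁻¹⁶) N.
|a| = |F|/m = 1.782×10⁻¹⁵/1.883×10⁻²⁸ ≈ 9.46×10¹² m/s².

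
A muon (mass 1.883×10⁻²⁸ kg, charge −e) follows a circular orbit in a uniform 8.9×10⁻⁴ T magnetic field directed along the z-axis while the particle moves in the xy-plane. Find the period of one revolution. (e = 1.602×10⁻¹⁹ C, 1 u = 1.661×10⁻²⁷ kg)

T ≈ 8.3×10⁻⁶ s

The cyclotron period depends only on m, q, B: T = 2πm/(|q|B).
T = 2π(1.883×10⁻²⁸)/((1.602×10⁻¹⁹)(8.9×10⁻⁴)) ≈ 8.3×10⁻⁶ s.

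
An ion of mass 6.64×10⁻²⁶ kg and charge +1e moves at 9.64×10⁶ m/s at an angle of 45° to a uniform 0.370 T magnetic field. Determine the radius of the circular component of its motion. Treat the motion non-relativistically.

v⊥ = v sinθ = 9.64×10⁶·sin45° ≈ 6.817×10⁶ m/s.
r = m v⊥/(|q|B) = (6.64×10⁻²⁶)(6.817×10⁶)/((1.602×10⁻¹⁹)(0.370)) ≈ 7.64 m.

r ≈ 7.64 m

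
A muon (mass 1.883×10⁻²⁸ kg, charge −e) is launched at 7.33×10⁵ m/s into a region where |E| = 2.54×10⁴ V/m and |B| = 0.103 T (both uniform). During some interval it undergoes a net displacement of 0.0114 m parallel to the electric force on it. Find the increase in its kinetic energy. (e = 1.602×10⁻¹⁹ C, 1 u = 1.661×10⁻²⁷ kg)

The magnetic force is always ⟂ v and does no work; only the electric force changes KE.
ΔKE = F_E · d = |q|E d = (1.602×10⁻¹⁹)(2.54×10⁴)(0.0114) ≈ 4.64×10⁻¹⁷ J.

ΔKE ≈ 4.64×10⁻¹⁷ J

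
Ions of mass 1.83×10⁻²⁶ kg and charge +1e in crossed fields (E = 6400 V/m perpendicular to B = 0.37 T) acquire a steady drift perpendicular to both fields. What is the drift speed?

v_d ≈ 1.7×10⁴ m/s

In crossed fields the guiding centre drifts at v_d = |E×B|/B² = E/B, independent of charge and mass.
v_d = 6400/0.37 = 1.7×10⁴ m/s.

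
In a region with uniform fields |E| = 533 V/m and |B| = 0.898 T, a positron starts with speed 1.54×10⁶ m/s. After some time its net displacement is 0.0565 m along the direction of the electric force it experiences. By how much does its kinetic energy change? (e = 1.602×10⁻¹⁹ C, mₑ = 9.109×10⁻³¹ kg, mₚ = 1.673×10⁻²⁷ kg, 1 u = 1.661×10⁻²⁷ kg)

ΔKE ≈ 4.82×10⁻¹⁸ J

The magnetic force is always ⟂ v and does no work; only the electric force changes KE.
ΔKE = F_E · d = |q|E d = (1.602×10⁻¹⁹)(533)(0.0565) ≈ 4.82×10⁻¹⁸ J.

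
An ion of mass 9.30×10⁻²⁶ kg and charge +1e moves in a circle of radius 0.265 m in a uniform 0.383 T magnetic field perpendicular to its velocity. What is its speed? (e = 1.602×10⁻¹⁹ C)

v ≈ 1.75×10⁵ m/s

From |q|vB = mv²/r, v = |q|Br/m.
v = (1.602×10⁻¹⁹)(0.383)(0.265)/9.30×10⁻²⁶ ≈ 1.75×10⁵ m/s.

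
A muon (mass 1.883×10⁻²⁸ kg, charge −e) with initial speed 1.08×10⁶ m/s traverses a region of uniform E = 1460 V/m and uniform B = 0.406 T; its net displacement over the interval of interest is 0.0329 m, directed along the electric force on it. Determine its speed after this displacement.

v_f ≈ 1.12×10⁶ m/s

B does no work; ΔKE = |q|E d.
½mv_f² = ½mv₀² + |q|Ed = ½(1.883×10⁻²⁸)(1.08×10⁶)² + (1.602×10⁻¹⁹)(1460)(0.0329) ≈ 1.098×10⁻¹⁶ J + 7.695×10⁻¹⁸ J ≈ 1.175×10⁻¹⁶ J.
v_f = √(2·1.175×10⁻¹⁶/1.883×10⁻²⁸) ≈ 1.12×10⁶ m/s.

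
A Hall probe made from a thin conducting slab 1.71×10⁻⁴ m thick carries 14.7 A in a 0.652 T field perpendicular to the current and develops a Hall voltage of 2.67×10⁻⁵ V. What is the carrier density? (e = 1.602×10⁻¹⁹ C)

n ≈ 1.31×10²⁸ m⁻³

From V_H = IB/(n e t), n = IB/(V_H e t).
n = (14.7)(0.652)/((2.67×10⁻⁵)(1.602×10⁻¹⁹)(1.71×10⁻⁴)) ≈ 1.31×10²⁸ m⁻³.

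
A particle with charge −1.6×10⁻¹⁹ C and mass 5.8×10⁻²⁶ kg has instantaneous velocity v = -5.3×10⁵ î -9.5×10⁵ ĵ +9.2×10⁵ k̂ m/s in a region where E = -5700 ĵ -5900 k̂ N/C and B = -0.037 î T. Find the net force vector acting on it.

F ≈ (0, 6.36×10⁻¹⁵, 6.57×10⁻¹⁵) N

v×B = (0, -3.40×10⁴, -3.52×10⁴) N/C.
E + v×B = (0, -3.97×10⁴, -4.10×10⁴) N/C.
F = q(E + v×B) = (−1.6×10⁻¹⁹ C)·(0, -3.97×10⁴, -4.10×10⁴) = (0, 6.36×10⁻¹⁵, 6.57×10⁻¹⁵) N.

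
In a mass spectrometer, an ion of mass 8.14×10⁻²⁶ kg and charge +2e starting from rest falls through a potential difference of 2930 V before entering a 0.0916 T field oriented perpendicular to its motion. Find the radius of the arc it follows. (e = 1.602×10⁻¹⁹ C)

Acceleration: |q|V = ½mv² ⇒ v = √(2|q|V/m) = √(2·3.204×10⁻¹⁹·2930/8.14×10⁻²⁶) ≈ 1.519×10⁵ m/s.
In the field: r = mv/(|q|B) = (8.14×10⁻²⁶)(1.519×10⁵)/((3.204×10⁻¹⁹)(0.0916)) ≈ 0.421 m.

r ≈ 0.421 m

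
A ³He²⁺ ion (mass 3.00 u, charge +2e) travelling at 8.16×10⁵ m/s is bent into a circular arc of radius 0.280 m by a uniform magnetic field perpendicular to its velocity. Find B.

From |q|vB = mv²/r, B = mv/(|q|r).
B = (4.983×10⁻²⁷)(8.16×10⁵)/((3.204×10⁻¹⁹)(0.280)) ≈ 0.0453 T.

B ≈ 0.0453 T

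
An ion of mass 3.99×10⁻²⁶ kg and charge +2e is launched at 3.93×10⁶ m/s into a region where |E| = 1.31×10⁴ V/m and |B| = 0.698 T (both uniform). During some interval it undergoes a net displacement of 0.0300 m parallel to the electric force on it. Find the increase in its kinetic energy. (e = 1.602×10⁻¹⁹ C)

The magnetic force is always ⟂ v and does no work; only the electric force changes KE.
ΔKE = F_E · d = |q|E d = (3.204×10⁻¹⁹)(1.31×10⁴)(0.0300) ≈ 1.26×10⁻¹⁶ J.

ΔKE ≈ 1.26×10⁻¹⁶ J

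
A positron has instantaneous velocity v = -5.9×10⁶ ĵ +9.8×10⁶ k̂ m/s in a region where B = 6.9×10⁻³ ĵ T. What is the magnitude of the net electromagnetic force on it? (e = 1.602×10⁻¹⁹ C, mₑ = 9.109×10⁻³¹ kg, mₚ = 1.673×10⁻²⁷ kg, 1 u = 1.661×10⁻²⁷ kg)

|F| ≈ 1.08×10⁻¹⁴ N

v×B = (-6.76×10⁴, 0, 0) N/C.
F = q v×B = (1.602×10⁻¹⁹ C)·(-6.76×10⁴, 0, 0) = (-1.08×10⁻¹⁴, 0, 0) N.
|F| = 1.08×10⁻¹⁴ N.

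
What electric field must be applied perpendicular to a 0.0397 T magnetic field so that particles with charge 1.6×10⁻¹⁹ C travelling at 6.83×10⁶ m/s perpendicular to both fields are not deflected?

For straight-line motion qE = qvB, so E = vB.
E = 6.83×10⁶ × 0.0397 = 2.71×10⁵ V/m.

E = 2.71×10⁵ V/m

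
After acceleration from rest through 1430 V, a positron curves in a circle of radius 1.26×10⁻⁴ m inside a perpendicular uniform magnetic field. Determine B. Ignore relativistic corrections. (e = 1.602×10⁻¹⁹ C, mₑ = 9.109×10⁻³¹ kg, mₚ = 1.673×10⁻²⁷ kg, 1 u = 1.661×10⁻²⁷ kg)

v = √(2|q|V/m) = √(2·1.602×10⁻¹⁹·1430/9.109×10⁻³¹) ≈ 2.243×10⁷ m/s.
B = mv/(|q|r) = (9.109×10⁻³¹)(2.243×10⁷)/((1.602×10⁻¹⁹)(1.26×10⁻⁴)) ≈ 1.01 T.

B ≈ 1.01 T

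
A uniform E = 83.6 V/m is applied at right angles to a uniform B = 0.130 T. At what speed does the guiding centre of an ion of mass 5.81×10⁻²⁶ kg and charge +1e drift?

v_d ≈ 643 m/s

The steady drift has the magnetic force balancing the electric force, so v_d = E/B.
v_d = 83.6/0.130 = 643 m/s.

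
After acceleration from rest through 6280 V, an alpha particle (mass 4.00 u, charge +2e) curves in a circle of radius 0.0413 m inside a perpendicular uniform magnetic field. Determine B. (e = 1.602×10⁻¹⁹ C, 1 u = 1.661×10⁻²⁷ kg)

v = √(2|q|V/m) = √(2·3.204×10⁻¹⁹·6280/6.644×10⁻²⁷) ≈ 7.783×10⁵ m/s.
B = mv/(|q|r) = (6.644×10⁻²⁷)(7.783×10⁵)/((3.204×10⁻¹⁹)(0.0413)) ≈ 0.391 T.

B ≈ 0.391 T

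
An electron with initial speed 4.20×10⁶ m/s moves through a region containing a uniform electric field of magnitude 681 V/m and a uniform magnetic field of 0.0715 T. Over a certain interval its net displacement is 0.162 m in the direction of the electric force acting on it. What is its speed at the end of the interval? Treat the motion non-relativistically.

v_f ≈ 7.51×10⁶ m/s

B does no work; ΔKE = |q|E d.
½mv_f² = ½mv₀² + |q|Ed = ½(9.109×10⁻³¹)(4.20×10⁶)² + (1.602×10⁻¹⁹)(681)(0.162) ≈ 8.034×10⁻¹⁸ J + 1.767×10⁻¹⁷ J ≈ 2.571×10⁻¹⁷ J.
v_f = √(2·2.571×10⁻¹⁷/9.109×10⁻³¹) ≈ 7.51×10⁶ m/s.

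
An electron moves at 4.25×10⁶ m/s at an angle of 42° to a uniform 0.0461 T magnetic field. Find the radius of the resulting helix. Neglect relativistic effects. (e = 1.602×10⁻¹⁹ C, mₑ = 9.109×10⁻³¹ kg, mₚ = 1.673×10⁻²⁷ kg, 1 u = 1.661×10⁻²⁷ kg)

v⊥ = v sinθ = 4.25×10⁶·sin42° ≈ 2.844×10⁶ m/s.
r = m v⊥/(|q|B) = (9.109×10⁻³¹)(2.844×10⁶)/((1.602×10⁻¹⁹)(0.0461)) ≈ 3.51×10⁻⁴ m.

r ≈ 3.51×10⁻⁴ m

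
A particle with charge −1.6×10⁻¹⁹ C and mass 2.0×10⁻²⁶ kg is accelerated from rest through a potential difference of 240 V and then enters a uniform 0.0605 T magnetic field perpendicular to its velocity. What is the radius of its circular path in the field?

r ≈ 0.128 m

Acceleration: |q|V = ½mv² ⇒ v = √(2|q|V/m) = √(2·1.6×10⁻¹⁹·240/2.0×10⁻²⁶) ≈ 6.197×10⁴ m/s.
In the field: r = mv/(|q|B) = (2.0×10⁻²⁶)(6.197×10⁴)/((1.6×10⁻¹⁹)(0.0605)) ≈ 0.128 m.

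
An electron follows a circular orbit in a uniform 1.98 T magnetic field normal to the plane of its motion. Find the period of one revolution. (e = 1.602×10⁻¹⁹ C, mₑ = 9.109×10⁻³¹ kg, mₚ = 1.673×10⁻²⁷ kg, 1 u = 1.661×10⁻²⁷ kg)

The cyclotron period depends only on m, q, B: T = 2πm/(|q|B).
T = 2π(9.109×10⁻³¹)/((1.602×10⁻¹⁹)(1.98)) ≈ 1.80×10⁻¹¹ s.

T ≈ 1.80×10⁻¹¹ s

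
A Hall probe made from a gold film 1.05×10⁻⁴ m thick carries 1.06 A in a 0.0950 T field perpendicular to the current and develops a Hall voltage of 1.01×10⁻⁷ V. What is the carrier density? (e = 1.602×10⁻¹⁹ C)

From V_H = IB/(n e t), n = IB/(V_H e t).
n = (1.06)(0.0950)/((1.01×10⁻⁷)(1.602×10⁻¹⁹)(1.05×10⁻⁴)) ≈ 5.93×10²⁸ m⁻³.

n ≈ 5.93×10²⁸ m⁻³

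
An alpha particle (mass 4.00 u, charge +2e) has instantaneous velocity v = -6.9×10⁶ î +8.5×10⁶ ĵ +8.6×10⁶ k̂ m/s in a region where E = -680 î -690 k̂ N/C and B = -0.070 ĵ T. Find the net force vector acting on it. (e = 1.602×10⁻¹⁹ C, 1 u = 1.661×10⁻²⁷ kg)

v×B = (6.02×10⁵, 0, 4.83×10⁵) N/C.
E + v×B = (6.01×10⁵, 0, 4.82×10⁵) N/C.
F = q(E + v×B) = (3.204×10⁻¹⁹ C)·(6.01×10⁵, 0, 4.82×10⁵) = (1.93×10⁻¹³, 0, 1.55×10⁻¹³) N.

F ≈ (1.93×10⁻¹³, 0, 1.55×10⁻¹³) N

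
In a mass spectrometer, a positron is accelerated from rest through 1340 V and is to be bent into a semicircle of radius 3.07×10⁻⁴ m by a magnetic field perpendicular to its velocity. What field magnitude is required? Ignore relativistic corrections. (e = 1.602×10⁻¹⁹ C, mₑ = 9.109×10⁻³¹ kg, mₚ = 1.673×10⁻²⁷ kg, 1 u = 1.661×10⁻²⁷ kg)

v = √(2|q|V/m) = √(2·1.602×10⁻¹⁹·1340/9.109×10⁻³¹) ≈ 2.171×10⁷ m/s.
B = mv/(|q|r) = (9.109×10⁻³¹)(2.171×10⁷)/((1.602×10⁻¹⁹)(3.07×10⁻⁴)) ≈ 0.402 T.

B ≈ 0.402 T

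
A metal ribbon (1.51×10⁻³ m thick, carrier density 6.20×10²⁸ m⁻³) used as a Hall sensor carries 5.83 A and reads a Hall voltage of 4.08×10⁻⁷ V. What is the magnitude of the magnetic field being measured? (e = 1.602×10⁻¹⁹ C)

B ≈ 1.05 T

From V_H = IB/(n e t), B = V_H n e t / I.
B = (4.08×10⁻⁷)(6.20×10²⁸)(1.602×10⁻¹⁹)(1.51×10⁻³)/5.83 ≈ 1.05 T.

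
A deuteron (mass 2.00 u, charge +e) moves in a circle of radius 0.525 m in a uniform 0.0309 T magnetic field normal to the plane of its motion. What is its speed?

From |q|vB = mv²/r, v = |q|Br/m.
v = (1.602×10⁻¹⁹)(0.0309)(0.525)/3.322×10⁻²⁷ ≈ 7.82×10⁵ m/s.

v ≈ 7.82×10⁵ m/s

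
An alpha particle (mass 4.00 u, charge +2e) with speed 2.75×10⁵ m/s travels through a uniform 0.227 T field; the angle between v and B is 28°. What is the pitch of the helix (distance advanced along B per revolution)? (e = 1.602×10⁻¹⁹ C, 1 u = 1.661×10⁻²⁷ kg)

p ≈ 0.139 m

v∥ = v cosθ = 2.75×10⁵·cos28° ≈ 2.428×10⁵ m/s.
T = 2πm/(|q|B) = 2π(6.644×10⁻²⁷)/((3.204×10⁻¹⁹)(0.227)) ≈ 5.740×10⁻⁷ s.
pitch = v∥ T = (2.428×10⁵)(5.740×10⁻⁷) ≈ 0.139 m.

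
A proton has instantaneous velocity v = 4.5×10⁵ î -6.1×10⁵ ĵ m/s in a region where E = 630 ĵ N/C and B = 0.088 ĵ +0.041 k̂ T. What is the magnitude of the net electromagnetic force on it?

v×B = (-2.50×10⁴, -1.84×10⁴, 3.96×10⁴) N/C.
E + v×B = (-2.50×10⁴, -1.78×10⁴, 3.96×10⁴) N/C.
F = q(E + v×B) = (1.602×10⁻¹⁹ C)·(-2.50×10⁴, -1.78×10⁴, 3.96×10⁴) = (-4.01×10⁻¹⁵, -2.85×10⁻¹⁵, 6.34×10⁻¹⁵) N.
|F| = 8.03×10⁻¹⁵ N.

|F| ≈ 8.03×10⁻¹⁵ N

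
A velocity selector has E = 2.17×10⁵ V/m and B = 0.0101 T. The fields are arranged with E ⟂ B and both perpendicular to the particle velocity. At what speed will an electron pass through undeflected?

v = 2.15×10⁷ m/s

Straight-line motion ⇒ electric and magnetic forces cancel, so E = vB.
v = E/B = 2.17×10⁵/0.0101 = 2.15×10⁷ m/s.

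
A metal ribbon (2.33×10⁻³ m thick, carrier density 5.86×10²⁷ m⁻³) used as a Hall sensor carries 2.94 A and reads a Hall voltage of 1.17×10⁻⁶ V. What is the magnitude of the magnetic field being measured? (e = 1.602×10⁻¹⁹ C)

From V_H = IB/(n e t), B = V_H n e t / I.
B = (1.17×10⁻⁶)(5.86×10²⁷)(1.602×10⁻¹⁹)(2.33×10⁻³)/2.94 ≈ 0.870 T.

B ≈ 0.870 T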